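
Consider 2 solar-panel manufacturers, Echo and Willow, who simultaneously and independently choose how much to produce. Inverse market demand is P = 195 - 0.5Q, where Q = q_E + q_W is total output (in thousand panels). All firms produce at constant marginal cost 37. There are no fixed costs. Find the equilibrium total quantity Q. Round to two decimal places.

A representative firm's profit is π_i = q_i(195 - 0.5Q) - 37q_i.
First-order condition (treating rivals' output as given): 158 - q_i - (1/2)q_j = 0.
With identical firms every q_j equals q_i, so q_j = q_i and 158 = (3/2)q_i, giving q_i = 316/3.
Total output Q = 316/3 + 316/3 = 632/3.

210.67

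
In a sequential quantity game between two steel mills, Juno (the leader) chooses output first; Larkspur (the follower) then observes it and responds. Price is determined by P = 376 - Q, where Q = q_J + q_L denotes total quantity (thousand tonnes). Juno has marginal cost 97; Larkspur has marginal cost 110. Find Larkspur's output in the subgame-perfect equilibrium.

The follower Larkspur best-responds to any q_J: π_L = (376 - Q)q_L - 110q_L.
∂π_L/∂q_L = 266 - q_J - 2q_L = 0 gives the reaction function q_L = (266 - q_J)/2.
The leader anticipates this reaction. Substituting into P = 376 - Q gives P = 243 - (1/2)q_J, so π_J = (243 - (1/2)q_J)q_J - 97q_J.
Maximising: ∂π_J/∂q_J = 146 - q_J = 0, giving q_J = 146.
Then q_L = (266 - 146)/2 = 60.

60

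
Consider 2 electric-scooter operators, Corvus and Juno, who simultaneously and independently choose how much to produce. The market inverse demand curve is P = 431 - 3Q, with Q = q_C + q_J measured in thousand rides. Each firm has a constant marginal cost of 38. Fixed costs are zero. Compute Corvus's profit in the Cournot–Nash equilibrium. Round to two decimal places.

A representative firm's profit is π_i = q_i(431 - 3Q) - 38q_i.
Setting ∂π_i/∂q_i = 0 with rivals' quantities fixed: 393 - 6q_i - 3q_j = 0.
By symmetry each firm produces the same amount; substituting q_j = q_i yields q_i = 393/9 = 131/3.
Price P = 431 - 3·(262/3) = 169.
Corvus's profit: (169 - 38)·(131/3) = 5720.3333.

5720.33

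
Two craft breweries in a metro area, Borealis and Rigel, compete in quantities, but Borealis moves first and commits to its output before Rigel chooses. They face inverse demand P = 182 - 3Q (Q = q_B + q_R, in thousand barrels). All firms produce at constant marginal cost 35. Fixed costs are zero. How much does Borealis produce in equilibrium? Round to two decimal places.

24.50

The follower Rigel best-responds to any q_B: π_R = (182 - 3Q)q_R - 35q_R.
∂π_R/∂q_R = 147 - 3q_B - 6q_R = 0 gives the reaction function q_R = (147 - 3q_B)/6.
The leader anticipates this reaction. Substituting into P = 182 - 3Q gives P = 217/2 - (3/2)q_B, so π_B = (217/2 - (3/2)q_B)q_B - 35q_B.
Leader FOC: 147/2 - 3q_B = 0, so q_B = 49/2.
Then q_R = (147 - 3·(49/2))/6 = 49/4.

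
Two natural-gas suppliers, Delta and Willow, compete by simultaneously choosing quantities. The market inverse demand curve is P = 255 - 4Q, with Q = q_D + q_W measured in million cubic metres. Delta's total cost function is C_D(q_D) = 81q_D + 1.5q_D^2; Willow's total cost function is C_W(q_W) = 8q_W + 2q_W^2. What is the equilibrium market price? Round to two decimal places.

147.38

Delta's profit: π_D = (255 - 4Q)q_D - (81q_D + (3/2)q_D²). Setting ∂π_D/∂q_D = 0: 174 - 11q_D - 4(q_W) = 0.
Willow's first-order condition: 247 - 12q_W - 4(q_D) = 0.
Rearranging gives the reaction functions q_D = (174 - 4q_W)/11 and q_W = (247 - 4q_D)/12.
Substituting one into the other gives q_D = 275/29 and q_W = 17.4224.
Total output Q = 26.9052, so price P = 255 - 4·26.9052 = 147.3793.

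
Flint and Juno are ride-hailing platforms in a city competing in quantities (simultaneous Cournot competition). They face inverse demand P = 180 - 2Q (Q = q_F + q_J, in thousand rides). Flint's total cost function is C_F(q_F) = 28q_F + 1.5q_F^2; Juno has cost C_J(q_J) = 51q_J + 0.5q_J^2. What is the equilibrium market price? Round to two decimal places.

108.97

Flint's profit: π_F = (180 - 2Q)q_F - (28q_F + (3/2)q_F²). Setting ∂π_F/∂q_F = 0: 152 - 7q_F - 2(q_J) = 0.
Juno's first-order condition: 129 - 5q_J - 2(q_F) = 0.
Rearranging gives the reaction functions q_F = (152 - 2q_J)/7 and q_J = (129 - 2q_F)/5.
Solving the pair: q_F = 502/31, q_J = 599/31.
Total output Q = 1101/31, so price P = 180 - 2·(1101/31) = 108.9677.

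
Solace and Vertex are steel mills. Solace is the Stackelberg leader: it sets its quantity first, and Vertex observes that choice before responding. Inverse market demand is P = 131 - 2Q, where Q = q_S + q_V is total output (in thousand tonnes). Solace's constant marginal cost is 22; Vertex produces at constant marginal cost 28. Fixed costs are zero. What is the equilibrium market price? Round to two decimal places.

The follower Vertex best-responds to any q_S: π_V = (131 - 2Q)q_V - 28q_V.
Setting the follower's marginal profit to zero, 103 - 2q_S - 4q_V = 0, i.e. q_V = (103 - 2q_S)/4.
Solace substitutes q_V(q_S) into its own profit: π_S = q_S(131 - 2q_S - (103 - 2q_S)/2) - 22q_S = (159/2 - q_S)q_S - 22q_S.
Leader FOC: 115/2 - 2q_S = 0, so q_S = 115/4.
Then q_V = (103 - 2·(115/4))/4 = 91/8.
Total output Q = 321/8, so price P = 131 - 2·(321/8) = 203/4.

50.75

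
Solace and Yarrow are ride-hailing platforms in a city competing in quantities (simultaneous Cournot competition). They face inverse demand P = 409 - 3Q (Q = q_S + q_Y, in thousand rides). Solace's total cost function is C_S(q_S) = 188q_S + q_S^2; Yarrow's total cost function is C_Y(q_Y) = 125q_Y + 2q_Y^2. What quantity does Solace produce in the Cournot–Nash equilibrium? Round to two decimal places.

19.13

Solace's profit: π_S = (409 - 3Q)q_S - (188q_S + q_S²). Setting ∂π_S/∂q_S = 0: 221 - 8q_S - 3(q_Y) = 0.
Yarrow's first-order condition: 284 - 10q_Y - 3(q_S) = 0.
So q_S = (221 - 3q_Y)/8 and q_Y = (284 - 3q_S)/10.
Substituting one into the other gives q_S = 1358/71 and q_Y = 1609/71.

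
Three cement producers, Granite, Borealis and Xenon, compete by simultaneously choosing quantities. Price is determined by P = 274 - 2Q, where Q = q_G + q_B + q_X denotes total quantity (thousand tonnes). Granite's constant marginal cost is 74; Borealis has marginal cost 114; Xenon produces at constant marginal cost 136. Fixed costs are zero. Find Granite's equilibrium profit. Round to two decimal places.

2850.13

Granite's profit: π_G = (274 - 2Q)q_G - (74q_G). Setting ∂π_G/∂q_G = 0: 200 - 4q_G - 2(q_B + q_X) = 0.
Borealis's first-order condition: 160 - 4q_B - 2(q_G + q_X) = 0.
Xenon's first-order condition: 138 - 4q_X - 2(q_G + q_B) = 0.
Adding the 3 first-order conditions: 498 − 8Q = 0, so Q = 249/4.
Back-substituting: q_G = (200 − 249/2)/2 = 151/4, q_B = (160 − 249/2)/2 = 71/4, q_X = (138 − 249/2)/2 = 27/4.
Price P = 274 - 2·(249/4) = 299/2.
Granite's profit: (299/2 - 74)·(151/4) = 2850.1250.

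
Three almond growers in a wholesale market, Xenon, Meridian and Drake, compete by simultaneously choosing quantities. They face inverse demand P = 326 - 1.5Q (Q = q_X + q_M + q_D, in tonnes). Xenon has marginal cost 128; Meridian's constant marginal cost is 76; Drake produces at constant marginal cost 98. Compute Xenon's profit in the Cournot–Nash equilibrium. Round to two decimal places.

560.67

Xenon's profit: π_X = (326 - 1.5Q)q_X - (128q_X). Setting ∂π_X/∂q_X = 0: 198 - 3q_X - (3/2)(q_M + q_D) = 0.
Meridian's profit: π_M = (326 - 1.5Q)q_M - (76q_M). Setting ∂π_M/∂q_M = 0: 250 - 3q_M - (3/2)(q_X + q_D) = 0.
Drake's profit: π_D = (326 - 1.5Q)q_D - (98q_D). Setting ∂π_D/∂q_D = 0: 228 - 3q_D - (3/2)(q_X + q_M) = 0.
Summing all 3 equations gives 676 − 6Q = 0, hence Q = 338/3.
Back-substituting: q_X = (198 − 169)/(3/2) = 58/3, q_M = (250 − 169)/(3/2) = 54, q_D = (228 − 169)/(3/2) = 118/3.
Price P = 326 - (3/2)·(338/3) = 157.
Xenon's profit: (157 - 128)·(58/3) = 1682/3.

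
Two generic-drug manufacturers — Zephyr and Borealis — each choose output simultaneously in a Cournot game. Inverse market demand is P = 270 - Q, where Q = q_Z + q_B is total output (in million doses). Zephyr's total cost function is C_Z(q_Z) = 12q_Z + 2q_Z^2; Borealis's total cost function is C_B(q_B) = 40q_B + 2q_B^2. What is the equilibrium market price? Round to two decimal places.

Zephyr's profit: π_Z = (270 - Q)q_Z - (12q_Z + 2q_Z²). Setting ∂π_Z/∂q_Z = 0: 258 - 6q_Z - (q_B) = 0.
Borealis's first-order condition: 230 - 6q_B - (q_Z) = 0.
So q_Z = (258 - q_B)/6 and q_B = (230 - q_Z)/6.
Solving the pair: q_Z = 1318/35, q_B = 1122/35.
Total output Q = 488/7, so price P = 270 - 488/7 = 1402/7.

200.29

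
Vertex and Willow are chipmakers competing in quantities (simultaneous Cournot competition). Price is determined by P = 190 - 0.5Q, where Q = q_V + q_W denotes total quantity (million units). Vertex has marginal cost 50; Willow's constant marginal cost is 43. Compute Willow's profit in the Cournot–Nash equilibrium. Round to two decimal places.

5270.22

Vertex's profit: π_V = (190 - 0.5Q)q_V - (50q_V). Setting ∂π_V/∂q_V = 0: 140 - q_V - (1/2)(q_W) = 0.
Willow's profit: π_W = (190 - 0.5Q)q_W - (43q_W). Setting ∂π_W/∂q_W = 0: 147 - q_W - (1/2)(q_V) = 0.
Rearranging gives the reaction functions q_V = (140 - (1/2)q_W) and q_W = (147 - (1/2)q_V).
Solving the pair: q_V = 266/3, q_W = 308/3.
Price P = 190 - (1/2)·(574/3) = 283/3.
Willow's profit: (283/3 - 43)·(308/3) = 5270.2222.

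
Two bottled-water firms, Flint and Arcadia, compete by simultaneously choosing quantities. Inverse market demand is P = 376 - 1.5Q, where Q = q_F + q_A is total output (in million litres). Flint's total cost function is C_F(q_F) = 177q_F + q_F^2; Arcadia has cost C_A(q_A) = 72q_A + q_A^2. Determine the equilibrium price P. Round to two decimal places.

Flint's profit: π_F = (376 - 1.5Q)q_F - (177q_F + q_F²). Setting ∂π_F/∂q_F = 0: 199 - 5q_F - (3/2)(q_A) = 0.
Arcadia's profit: π_A = (376 - 1.5Q)q_A - (72q_A + q_A²). Setting ∂π_A/∂q_A = 0: 304 - 5q_A - (3/2)(q_F) = 0.
Best responses: q_F = (199 - (3/2)q_A)/5, q_A = (304 - (3/2)q_F)/5.
Solving the pair: q_F = 308/13, q_A = 698/13.
Total output Q = 1006/13, so price P = 376 - (3/2)·(1006/13) = 259.9231.

259.92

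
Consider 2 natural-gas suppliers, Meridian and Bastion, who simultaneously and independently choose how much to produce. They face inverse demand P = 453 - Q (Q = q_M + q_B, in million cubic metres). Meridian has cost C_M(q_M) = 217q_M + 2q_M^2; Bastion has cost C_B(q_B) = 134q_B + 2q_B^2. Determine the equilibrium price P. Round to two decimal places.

373.71

Meridian's profit: π_M = (453 - Q)q_M - (217q_M + 2q_M²). Setting ∂π_M/∂q_M = 0: 236 - 6q_M - (q_B) = 0.
Bastion's first-order condition: 319 - 6q_B - (q_M) = 0.
Best responses: q_M = (236 - q_B)/6, q_B = (319 - q_M)/6.
Substituting one into the other gives q_M = 1097/35 and q_B = 1678/35.
Total output Q = 555/7, so price P = 453 - 555/7 = 373.7143.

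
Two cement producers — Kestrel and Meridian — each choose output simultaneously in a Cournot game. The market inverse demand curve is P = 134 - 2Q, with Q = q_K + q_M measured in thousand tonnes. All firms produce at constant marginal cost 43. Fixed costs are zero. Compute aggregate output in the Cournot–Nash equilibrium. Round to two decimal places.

A representative firm's profit is π_i = q_i(134 - 2Q) - 43q_i.
Setting ∂π_i/∂q_i = 0 with rivals' quantities fixed: 91 - 4q_i - 2q_j = 0.
By symmetry each firm produces the same amount; substituting q_j = q_i yields q_i = 91/6.
Total output Q = 91/6 + 91/6 = 91/3.

30.33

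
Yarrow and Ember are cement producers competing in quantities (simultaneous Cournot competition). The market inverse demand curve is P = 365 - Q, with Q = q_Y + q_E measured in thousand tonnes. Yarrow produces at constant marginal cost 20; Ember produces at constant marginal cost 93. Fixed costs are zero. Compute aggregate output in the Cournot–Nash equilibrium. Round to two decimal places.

205.67

Yarrow's profit: π_Y = (365 - Q)q_Y - (20q_Y). Setting ∂π_Y/∂q_Y = 0: 345 - 2q_Y - (q_E) = 0.
Ember's first-order condition: 272 - 2q_E - (q_Y) = 0.
So q_Y = (345 - q_E)/2 and q_E = (272 - q_Y)/2.
Substituting one into the other gives q_Y = 418/3 and q_E = 199/3.
Total output Q = 418/3 + 199/3 = 617/3.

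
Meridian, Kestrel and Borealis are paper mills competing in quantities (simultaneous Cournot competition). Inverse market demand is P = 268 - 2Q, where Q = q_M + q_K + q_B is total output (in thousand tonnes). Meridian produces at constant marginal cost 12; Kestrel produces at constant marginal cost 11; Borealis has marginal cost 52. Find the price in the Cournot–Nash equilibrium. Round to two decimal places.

Meridian's profit: π_M = (268 - 2Q)q_M - (12q_M). Setting ∂π_M/∂q_M = 0: 256 - 4q_M - 2(q_K + q_B) = 0.
Kestrel's first-order condition: 257 - 4q_K - 2(q_M + q_B) = 0.
Borealis's profit: π_B = (268 - 2Q)q_B - (52q_B). Setting ∂π_B/∂q_B = 0: 216 - 4q_B - 2(q_M + q_K) = 0.
Adding the 3 first-order conditions: 729 − 8Q = 0, so Q = 729/8.
Back-substituting: q_M = (256 − 729/4)/2 = 295/8, q_K = (257 − 729/4)/2 = 299/8, q_B = (216 − 729/4)/2 = 135/8.
Total output Q = 729/8, so price P = 268 - 2·(729/8) = 343/4.

85.75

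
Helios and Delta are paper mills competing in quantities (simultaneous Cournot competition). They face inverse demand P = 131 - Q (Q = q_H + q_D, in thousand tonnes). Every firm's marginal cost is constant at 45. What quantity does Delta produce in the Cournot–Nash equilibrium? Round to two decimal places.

28.67

A representative firm's profit is π_i = q_i(131 - Q) - 45q_i.
First-order condition (treating rivals' output as given): 86 - 2q_i - q_j = 0.
With identical firms every q_j equals q_i, so q_j = q_i and 86 = 3q_i, giving q_i = 86/3.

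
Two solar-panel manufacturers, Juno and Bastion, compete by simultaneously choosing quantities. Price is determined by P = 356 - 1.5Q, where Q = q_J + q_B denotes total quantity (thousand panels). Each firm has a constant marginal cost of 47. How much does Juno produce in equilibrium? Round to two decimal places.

68.67

A representative firm's profit is π_i = q_i(356 - 1.5Q) - 47q_i.
Setting ∂π_i/∂q_i = 0 with rivals' quantities fixed: 309 - 3q_i - (3/2)q_j = 0.
By symmetry each firm produces the same amount; substituting q_j = q_i yields q_i = 309/(9/2) = 206/3.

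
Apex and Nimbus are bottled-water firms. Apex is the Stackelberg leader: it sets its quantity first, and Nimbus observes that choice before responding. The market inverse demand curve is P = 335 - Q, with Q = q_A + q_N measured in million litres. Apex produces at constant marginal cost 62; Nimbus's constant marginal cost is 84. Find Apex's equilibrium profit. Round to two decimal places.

The follower Nimbus best-responds to any q_A: π_N = (335 - Q)q_N - 84q_N.
∂π_N/∂q_N = 251 - q_A - 2q_N = 0 gives the reaction function q_N = (251 - q_A)/2.
The leader anticipates this reaction. Substituting into P = 335 - Q gives P = 419/2 - (1/2)q_A, so π_A = (419/2 - (1/2)q_A)q_A - 62q_A.
The leader's first-order condition 295/2 - q_A = 0 yields q_A = 295/2.
Then q_N = (251 - 295/2)/2 = 207/4.
Price P = 335 - 797/4 = 543/4.
Apex's profit: (543/4 - 62)·(295/2) = 10878.1250.

10878.13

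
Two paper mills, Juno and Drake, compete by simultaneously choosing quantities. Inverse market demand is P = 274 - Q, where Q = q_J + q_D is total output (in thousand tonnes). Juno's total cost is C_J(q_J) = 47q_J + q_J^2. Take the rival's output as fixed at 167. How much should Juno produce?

15

With the rival's output fixed at 167, Juno's profit is π_J = (274 - 167 - q_J)q_J - (47q_J + q_J²) = (107 - q_J)q_J - (47q_J + q_J²).
∂π_J/∂q_J = 60 - 4q_J = 0, so q_J = 15.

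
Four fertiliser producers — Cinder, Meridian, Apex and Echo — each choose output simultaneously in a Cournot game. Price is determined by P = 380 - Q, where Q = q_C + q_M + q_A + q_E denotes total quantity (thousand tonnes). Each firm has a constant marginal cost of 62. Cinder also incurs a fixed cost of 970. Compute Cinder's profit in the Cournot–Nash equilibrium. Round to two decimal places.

Each firm earns π_i = (380 - Q)q_i - 62q_i.
First-order condition (treating rivals' output as given): 318 - 2q_i - Σ_{j≠i} q_j = 0.
By symmetry each firm produces the same amount; substituting Σ_{j≠i} q_j = 3q_i yields q_i = 318/5.
Price P = 380 - 1272/5 = 628/5.
Cinder's profit: (628/5 - 62)·(318/5) - 970 = 3074.9600.

3074.96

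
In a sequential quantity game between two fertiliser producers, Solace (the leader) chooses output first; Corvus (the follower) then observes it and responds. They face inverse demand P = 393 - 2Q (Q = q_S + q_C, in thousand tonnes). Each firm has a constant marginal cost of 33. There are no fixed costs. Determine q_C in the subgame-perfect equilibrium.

45

The follower Corvus best-responds to any q_S: π_C = (393 - 2Q)q_C - 33q_C.
∂π_C/∂q_C = 360 - 2q_S - 4q_C = 0 gives the reaction function q_C = (360 - 2q_S)/4.
The leader anticipates this reaction. Substituting into P = 393 - 2Q gives P = 213 - q_S, so π_S = (213 - q_S)q_S - 33q_S.
Maximising: ∂π_S/∂q_S = 180 - 2q_S = 0, giving q_S = 90.
Then q_C = (360 - 2·90)/4 = 45.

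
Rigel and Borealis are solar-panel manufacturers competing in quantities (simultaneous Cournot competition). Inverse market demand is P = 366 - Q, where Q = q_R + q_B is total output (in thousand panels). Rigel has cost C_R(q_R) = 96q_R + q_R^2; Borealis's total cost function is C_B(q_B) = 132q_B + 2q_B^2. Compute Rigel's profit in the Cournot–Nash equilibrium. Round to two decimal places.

7262.74

Rigel's profit: π_R = (366 - Q)q_R - (96q_R + q_R²). Setting ∂π_R/∂q_R = 0: 270 - 4q_R - (q_B) = 0.
Borealis's profit: π_B = (366 - Q)q_B - (132q_B + 2q_B²). Setting ∂π_B/∂q_B = 0: 234 - 6q_B - (q_R) = 0.
Rearranging gives the reaction functions q_R = (270 - q_B)/4 and q_B = (234 - q_R)/6.
Substituting one into the other gives q_R = 1386/23 and q_B = 666/23.
Price P = 366 - 89.2174 = 276.7826.
Rigel's profit: 276.7826·(1386/23) - 96·(1386/23) - (1386/23)² = 7262.7448.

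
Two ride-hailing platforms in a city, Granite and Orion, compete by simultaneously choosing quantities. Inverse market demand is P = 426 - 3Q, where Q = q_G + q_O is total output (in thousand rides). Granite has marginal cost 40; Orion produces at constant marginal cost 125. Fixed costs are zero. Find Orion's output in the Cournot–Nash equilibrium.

Granite's profit: π_G = (426 - 3Q)q_G - (40q_G). Setting ∂π_G/∂q_G = 0: 386 - 6q_G - 3(q_O) = 0.
Orion's profit: π_O = (426 - 3Q)q_O - (125q_O). Setting ∂π_O/∂q_O = 0: 301 - 6q_O - 3(q_G) = 0.
So q_G = (386 - 3q_O)/6 and q_O = (301 - 3q_G)/6.
Substituting one into the other gives q_G = 157/3 and q_O = 24.

24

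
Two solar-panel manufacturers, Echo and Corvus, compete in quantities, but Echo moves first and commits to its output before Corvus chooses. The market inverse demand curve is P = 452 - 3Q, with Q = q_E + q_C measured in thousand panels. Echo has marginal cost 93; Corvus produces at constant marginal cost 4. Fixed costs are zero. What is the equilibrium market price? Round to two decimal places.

Solve by backward induction. Given q_E, the follower Corvus maximises π_C = (452 - 3q_E - 3q_C)q_C - 4q_C.
Setting the follower's marginal profit to zero, 448 - 3q_E - 6q_C = 0, i.e. q_C = (448 - 3q_E)/6.
Echo substitutes q_C(q_E) into its own profit: π_E = q_E(452 - 3q_E - (448 - 3q_E)/2) - 93q_E = (228 - (3/2)q_E)q_E - 93q_E.
The leader's first-order condition 135 - 3q_E = 0 yields q_E = 45.
Then q_C = (448 - 3·45)/6 = 313/6.
Total output Q = 583/6, so price P = 452 - 3·(583/6) = 321/2.

160.50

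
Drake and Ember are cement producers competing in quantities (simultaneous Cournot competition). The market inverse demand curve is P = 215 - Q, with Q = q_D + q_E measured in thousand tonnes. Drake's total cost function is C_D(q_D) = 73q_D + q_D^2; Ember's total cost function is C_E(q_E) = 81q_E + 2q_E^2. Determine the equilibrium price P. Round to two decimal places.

Drake's profit: π_D = (215 - Q)q_D - (73q_D + q_D²). Setting ∂π_D/∂q_D = 0: 142 - 4q_D - (q_E) = 0.
Ember's first-order condition: 134 - 6q_E - (q_D) = 0.
Best responses: q_D = (142 - q_E)/4, q_E = (134 - q_D)/6.
Solving the pair: q_D = 718/23, q_E = 394/23.
Total output Q = 1112/23, so price P = 215 - 1112/23 = 166.6522.

166.65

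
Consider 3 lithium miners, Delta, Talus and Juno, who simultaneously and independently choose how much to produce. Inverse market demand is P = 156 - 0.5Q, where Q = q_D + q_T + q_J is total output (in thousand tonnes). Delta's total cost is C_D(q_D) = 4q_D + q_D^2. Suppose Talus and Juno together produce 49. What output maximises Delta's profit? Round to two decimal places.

With rivals' combined output fixed at 49, Delta's profit is π_D = (156 - (1/2)·49 - (1/2)q_D)q_D - (4q_D + q_D²) = (263/2 - (1/2)q_D)q_D - (4q_D + q_D²).
∂π_D/∂q_D = 255/2 - 3q_D = 0, so q_D = 85/2.

42.50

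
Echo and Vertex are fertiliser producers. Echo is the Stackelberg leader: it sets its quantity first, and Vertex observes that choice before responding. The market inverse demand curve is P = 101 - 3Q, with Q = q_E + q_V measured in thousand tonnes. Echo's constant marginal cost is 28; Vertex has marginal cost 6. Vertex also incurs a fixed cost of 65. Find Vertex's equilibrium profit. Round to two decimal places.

337.52

Solve by backward induction. Given q_E, the follower Vertex maximises π_V = (101 - 3q_E - 3q_V)q_V - 6q_V.
∂π_V/∂q_V = 95 - 3q_E - 6q_V = 0 gives the reaction function q_V = (95 - 3q_E)/6.
The leader anticipates this reaction. Substituting into P = 101 - 3Q gives P = 107/2 - (3/2)q_E, so π_E = (107/2 - (3/2)q_E)q_E - 28q_E.
Leader FOC: 51/2 - 3q_E = 0, so q_E = 17/2.
Then q_V = (95 - 3·(17/2))/6 = 139/12.
Price P = 101 - 3·(241/12) = 163/4.
Vertex's profit: (163/4 - 6)·(139/12) - 65 = 337.5208.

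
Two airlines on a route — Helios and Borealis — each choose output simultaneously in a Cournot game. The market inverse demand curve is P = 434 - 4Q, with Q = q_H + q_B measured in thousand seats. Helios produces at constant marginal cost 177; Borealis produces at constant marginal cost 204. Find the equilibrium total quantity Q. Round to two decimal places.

40.58

Helios's profit: π_H = (434 - 4Q)q_H - (177q_H). Setting ∂π_H/∂q_H = 0: 257 - 8q_H - 4(q_B) = 0.
Borealis's first-order condition: 230 - 8q_B - 4(q_H) = 0.
Rearranging gives the reaction functions q_H = (257 - 4q_B)/8 and q_B = (230 - 4q_H)/8.
Solving the pair: q_H = 71/3, q_B = 203/12.
Total output Q = 71/3 + 203/12 = 487/12.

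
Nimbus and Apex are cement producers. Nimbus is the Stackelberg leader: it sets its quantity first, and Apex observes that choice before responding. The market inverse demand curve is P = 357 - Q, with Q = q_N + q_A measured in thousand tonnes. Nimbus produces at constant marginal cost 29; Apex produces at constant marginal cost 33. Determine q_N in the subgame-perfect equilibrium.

166

Solve by backward induction. Given q_N, the follower Apex maximises π_A = (357 - q_N - q_A)q_A - 33q_A.
Follower FOC: 324 - q_N - 2q_A = 0, so q_A(q_N) = (324 - q_N)/2.
The leader anticipates this reaction. Substituting into P = 357 - Q gives P = 195 - (1/2)q_N, so π_N = (195 - (1/2)q_N)q_N - 29q_N.
Leader FOC: 166 - q_N = 0, so q_N = 166.
Then q_A = (324 - 166)/2 = 79.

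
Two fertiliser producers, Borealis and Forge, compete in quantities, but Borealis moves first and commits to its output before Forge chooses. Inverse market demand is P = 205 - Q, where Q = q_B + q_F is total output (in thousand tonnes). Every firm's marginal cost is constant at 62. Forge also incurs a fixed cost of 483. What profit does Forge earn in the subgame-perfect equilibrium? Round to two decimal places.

The follower Forge best-responds to any q_B: π_F = (205 - Q)q_F - 62q_F.
Setting the follower's marginal profit to zero, 143 - q_B - 2q_F = 0, i.e. q_F = (143 - q_B)/2.
Borealis substitutes q_F(q_B) into its own profit: π_B = q_B(205 - q_B - (143 - q_B)/2) - 62q_B = (267/2 - (1/2)q_B)q_B - 62q_B.
Maximising: ∂π_B/∂q_B = 143/2 - q_B = 0, giving q_B = 143/2.
Then q_F = (143 - 143/2)/2 = 143/4.
Price P = 205 - 429/4 = 391/4.
Forge's profit: (391/4 - 62)·(143/4) - 483 = 795.0625.

795.06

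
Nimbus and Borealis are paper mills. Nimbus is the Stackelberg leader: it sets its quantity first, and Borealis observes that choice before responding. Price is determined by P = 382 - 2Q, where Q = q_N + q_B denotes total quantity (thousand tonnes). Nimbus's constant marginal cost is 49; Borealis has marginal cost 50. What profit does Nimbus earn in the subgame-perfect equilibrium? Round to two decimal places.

The follower Borealis best-responds to any q_N: π_B = (382 - 2Q)q_B - 50q_B.
∂π_B/∂q_B = 332 - 2q_N - 4q_B = 0 gives the reaction function q_B = (332 - 2q_N)/4.
Nimbus substitutes q_B(q_N) into its own profit: π_N = q_N(382 - 2q_N - (332 - 2q_N)/2) - 49q_N = (216 - q_N)q_N - 49q_N.
Leader FOC: 167 - 2q_N = 0, so q_N = 167/2.
Then q_B = (332 - 2·(167/2))/4 = 165/4.
Price P = 382 - 2·(499/4) = 265/2.
Nimbus's profit: (265/2 - 49)·(167/2) = 6972.2500.

6972.25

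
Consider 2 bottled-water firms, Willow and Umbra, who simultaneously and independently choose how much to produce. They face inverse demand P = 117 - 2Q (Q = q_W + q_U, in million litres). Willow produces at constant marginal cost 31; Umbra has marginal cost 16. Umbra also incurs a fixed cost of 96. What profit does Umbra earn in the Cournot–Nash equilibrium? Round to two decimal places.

651.56

Willow's profit: π_W = (117 - 2Q)q_W - (31q_W). Setting ∂π_W/∂q_W = 0: 86 - 4q_W - 2(q_U) = 0.
Umbra's profit: π_U = (117 - 2Q)q_U - (16q_U). Setting ∂π_U/∂q_U = 0: 101 - 4q_U - 2(q_W) = 0.
Rearranging gives the reaction functions q_W = (86 - 2q_U)/4 and q_U = (101 - 2q_W)/4.
Substituting one into the other gives q_W = 71/6 and q_U = 58/3.
Price P = 117 - 2·(187/6) = 164/3.
Umbra's profit: (164/3 - 16)·(58/3) - 96 = 651.5556.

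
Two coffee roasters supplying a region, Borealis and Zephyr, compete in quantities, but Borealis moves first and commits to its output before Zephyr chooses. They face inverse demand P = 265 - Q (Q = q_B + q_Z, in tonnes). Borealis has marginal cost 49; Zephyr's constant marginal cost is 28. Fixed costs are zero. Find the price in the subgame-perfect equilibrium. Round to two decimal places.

Solve by backward induction. Given q_B, the follower Zephyr maximises π_Z = (265 - q_B - q_Z)q_Z - 28q_Z.
Follower FOC: 237 - q_B - 2q_Z = 0, so q_Z(q_B) = (237 - q_B)/2.
The leader anticipates this reaction. Substituting into P = 265 - Q gives P = 293/2 - (1/2)q_B, so π_B = (293/2 - (1/2)q_B)q_B - 49q_B.
Leader FOC: 195/2 - q_B = 0, so q_B = 195/2.
Then q_Z = (237 - 195/2)/2 = 279/4.
Total output Q = 669/4, so price P = 265 - 669/4 = 391/4.

97.75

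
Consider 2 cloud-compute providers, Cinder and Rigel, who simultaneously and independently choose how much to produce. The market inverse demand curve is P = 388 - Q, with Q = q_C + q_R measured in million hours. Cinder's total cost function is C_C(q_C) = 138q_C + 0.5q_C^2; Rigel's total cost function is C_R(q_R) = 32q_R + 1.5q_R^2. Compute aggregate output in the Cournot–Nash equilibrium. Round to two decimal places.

122.29

Cinder's profit: π_C = (388 - Q)q_C - (138q_C + (1/2)q_C²). Setting ∂π_C/∂q_C = 0: 250 - 3q_C - (q_R) = 0.
Rigel's profit: π_R = (388 - Q)q_R - (32q_R + (3/2)q_R²). Setting ∂π_R/∂q_R = 0: 356 - 5q_R - (q_C) = 0.
Best responses: q_C = (250 - q_R)/3, q_R = (356 - q_C)/5.
Solving the pair: q_C = 447/7, q_R = 409/7.
Total output Q = 447/7 + 409/7 = 856/7.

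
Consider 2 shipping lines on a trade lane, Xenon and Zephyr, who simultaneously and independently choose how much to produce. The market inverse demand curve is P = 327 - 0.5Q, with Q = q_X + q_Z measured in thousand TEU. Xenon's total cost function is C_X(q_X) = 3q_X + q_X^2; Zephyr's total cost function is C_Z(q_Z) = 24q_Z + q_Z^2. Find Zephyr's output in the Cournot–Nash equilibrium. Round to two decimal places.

Xenon's profit: π_X = (327 - 0.5Q)q_X - (3q_X + q_X²). Setting ∂π_X/∂q_X = 0: 324 - 3q_X - (1/2)(q_Z) = 0.
Zephyr's profit: π_Z = (327 - 0.5Q)q_Z - (24q_Z + q_Z²). Setting ∂π_Z/∂q_Z = 0: 303 - 3q_Z - (1/2)(q_X) = 0.
So q_X = (324 - (1/2)q_Z)/3 and q_Z = (303 - (1/2)q_X)/3.
Solving the pair: q_X = 93.7714, q_Z = 85.3714.

85.37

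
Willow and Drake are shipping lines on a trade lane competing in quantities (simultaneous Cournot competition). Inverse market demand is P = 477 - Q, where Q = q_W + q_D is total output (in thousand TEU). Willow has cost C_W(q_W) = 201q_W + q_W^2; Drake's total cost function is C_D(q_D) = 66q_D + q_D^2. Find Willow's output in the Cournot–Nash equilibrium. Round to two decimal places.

Willow's profit: π_W = (477 - Q)q_W - (201q_W + q_W²). Setting ∂π_W/∂q_W = 0: 276 - 4q_W - (q_D) = 0.
Drake's first-order condition: 411 - 4q_D - (q_W) = 0.
Rearranging gives the reaction functions q_W = (276 - q_D)/4 and q_D = (411 - q_W)/4.
Substituting one into the other gives q_W = 231/5 and q_D = 456/5.

46.20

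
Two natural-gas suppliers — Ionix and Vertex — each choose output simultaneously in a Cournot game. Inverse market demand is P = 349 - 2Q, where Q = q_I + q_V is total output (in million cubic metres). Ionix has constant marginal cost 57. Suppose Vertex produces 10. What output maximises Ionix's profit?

With the rival's output fixed at 10, Ionix's profit is π_I = (349 - 2·10 - 2q_I)q_I - (57q_I) = (329 - 2q_I)q_I - (57q_I).
∂π_I/∂q_I = 272 - 4q_I = 0, so q_I = 68.

68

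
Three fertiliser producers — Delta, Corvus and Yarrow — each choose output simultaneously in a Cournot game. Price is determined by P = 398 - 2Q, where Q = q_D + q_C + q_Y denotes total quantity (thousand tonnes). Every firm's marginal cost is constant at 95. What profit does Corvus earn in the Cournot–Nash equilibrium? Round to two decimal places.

Each firm earns π_i = (398 - 2Q)q_i - 95q_i.
First-order condition (treating rivals' output as given): 303 - 4q_i - 2·Σ_{j≠i} q_j = 0.
By symmetry each firm produces the same amount; substituting Σ_{j≠i} q_j = 2q_i yields q_i = 303/8.
Price P = 398 - 2·(909/8) = 683/4.
Corvus's profit: (683/4 - 95)·(303/8) = 2869.0313.

2869.03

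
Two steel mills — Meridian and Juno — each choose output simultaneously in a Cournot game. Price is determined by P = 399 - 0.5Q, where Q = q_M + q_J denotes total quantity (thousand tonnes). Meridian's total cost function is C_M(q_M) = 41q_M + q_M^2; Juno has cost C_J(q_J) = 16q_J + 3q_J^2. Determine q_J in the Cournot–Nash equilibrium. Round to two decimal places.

46.75

Meridian's profit: π_M = (399 - 0.5Q)q_M - (41q_M + q_M²). Setting ∂π_M/∂q_M = 0: 358 - 3q_M - (1/2)(q_J) = 0.
Juno's first-order condition: 383 - 7q_J - (1/2)(q_M) = 0.
Best responses: q_M = (358 - (1/2)q_J)/3, q_J = (383 - (1/2)q_M)/7.
Substituting one into the other gives q_M = 111.5422 and q_J = 46.7470.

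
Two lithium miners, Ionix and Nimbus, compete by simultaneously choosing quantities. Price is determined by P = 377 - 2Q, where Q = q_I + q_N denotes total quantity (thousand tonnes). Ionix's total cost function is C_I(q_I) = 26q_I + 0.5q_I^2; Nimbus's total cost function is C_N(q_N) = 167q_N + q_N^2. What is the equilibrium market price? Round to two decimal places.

220.54

Ionix's profit: π_I = (377 - 2Q)q_I - (26q_I + (1/2)q_I²). Setting ∂π_I/∂q_I = 0: 351 - 5q_I - 2(q_N) = 0.
Nimbus's first-order condition: 210 - 6q_N - 2(q_I) = 0.
Rearranging gives the reaction functions q_I = (351 - 2q_N)/5 and q_N = (210 - 2q_I)/6.
Solving the pair: q_I = 843/13, q_N = 174/13.
Total output Q = 1017/13, so price P = 377 - 2·(1017/13) = 220.5385.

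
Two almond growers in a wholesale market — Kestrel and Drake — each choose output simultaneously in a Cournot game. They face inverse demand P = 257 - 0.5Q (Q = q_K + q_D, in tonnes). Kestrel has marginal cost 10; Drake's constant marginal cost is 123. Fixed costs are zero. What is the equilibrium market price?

130

Kestrel's profit: π_K = (257 - 0.5Q)q_K - (10q_K). Setting ∂π_K/∂q_K = 0: 247 - q_K - (1/2)(q_D) = 0.
Drake's profit: π_D = (257 - 0.5Q)q_D - (123q_D). Setting ∂π_D/∂q_D = 0: 134 - q_D - (1/2)(q_K) = 0.
Rearranging gives the reaction functions q_K = (247 - (1/2)q_D) and q_D = (134 - (1/2)q_K).
Solving the pair: q_K = 240, q_D = 14.
Total output Q = 254, so price P = 257 - (1/2)·254 = 130.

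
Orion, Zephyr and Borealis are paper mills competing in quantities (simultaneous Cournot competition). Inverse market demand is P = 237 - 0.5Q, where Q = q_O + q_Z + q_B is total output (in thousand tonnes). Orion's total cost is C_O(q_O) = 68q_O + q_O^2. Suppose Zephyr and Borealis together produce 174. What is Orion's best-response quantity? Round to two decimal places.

27.33

With rivals' combined output fixed at 174, Orion's profit is π_O = (237 - (1/2)·174 - (1/2)q_O)q_O - (68q_O + q_O²) = (150 - (1/2)q_O)q_O - (68q_O + q_O²).
∂π_O/∂q_O = 82 - 3q_O = 0, so q_O = 82/3.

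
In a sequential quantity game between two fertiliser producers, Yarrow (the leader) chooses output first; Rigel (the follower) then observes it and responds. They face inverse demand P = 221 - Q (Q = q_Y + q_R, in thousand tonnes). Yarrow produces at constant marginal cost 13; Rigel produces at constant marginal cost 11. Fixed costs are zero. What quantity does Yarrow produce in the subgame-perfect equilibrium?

103

Solve by backward induction. Given q_Y, the follower Rigel maximises π_R = (221 - q_Y - q_R)q_R - 11q_R.
Setting the follower's marginal profit to zero, 210 - q_Y - 2q_R = 0, i.e. q_R = (210 - q_Y)/2.
Yarrow substitutes q_R(q_Y) into its own profit: π_Y = q_Y(221 - q_Y - (210 - q_Y)/2) - 13q_Y = (116 - (1/2)q_Y)q_Y - 13q_Y.
Leader FOC: 103 - q_Y = 0, so q_Y = 103.
Then q_R = (210 - 103)/2 = 107/2.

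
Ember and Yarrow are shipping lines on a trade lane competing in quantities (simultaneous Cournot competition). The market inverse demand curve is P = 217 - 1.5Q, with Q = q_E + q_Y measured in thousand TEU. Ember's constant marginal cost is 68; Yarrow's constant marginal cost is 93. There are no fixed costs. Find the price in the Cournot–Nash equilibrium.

Ember's profit: π_E = (217 - 1.5Q)q_E - (68q_E). Setting ∂π_E/∂q_E = 0: 149 - 3q_E - (3/2)(q_Y) = 0.
Yarrow's first-order condition: 124 - 3q_Y - (3/2)(q_E) = 0.
Best responses: q_E = (149 - (3/2)q_Y)/3, q_Y = (124 - (3/2)q_E)/3.
Solving the pair: q_E = 116/3, q_Y = 22.
Total output Q = 182/3, so price P = 217 - (3/2)·(182/3) = 126.

126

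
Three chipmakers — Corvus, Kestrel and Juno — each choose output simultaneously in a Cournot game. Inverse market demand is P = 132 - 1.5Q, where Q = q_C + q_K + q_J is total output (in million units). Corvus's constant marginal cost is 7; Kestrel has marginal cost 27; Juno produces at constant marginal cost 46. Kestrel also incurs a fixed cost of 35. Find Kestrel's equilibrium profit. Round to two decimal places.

Corvus's profit: π_C = (132 - 1.5Q)q_C - (7q_C). Setting ∂π_C/∂q_C = 0: 125 - 3q_C - (3/2)(q_K + q_J) = 0.
Kestrel's profit: π_K = (132 - 1.5Q)q_K - (27q_K). Setting ∂π_K/∂q_K = 0: 105 - 3q_K - (3/2)(q_C + q_J) = 0.
Juno's profit: π_J = (132 - 1.5Q)q_J - (46q_J). Setting ∂π_J/∂q_J = 0: 86 - 3q_J - (3/2)(q_C + q_K) = 0.
Summing all 3 equations gives 316 − 6Q = 0, hence Q = 158/3.
Back-substituting: q_C = (125 − 79)/(3/2) = 92/3, q_K = (105 − 79)/(3/2) = 52/3, q_J = (86 − 79)/(3/2) = 14/3.
Price P = 132 - (3/2)·(158/3) = 53.
Kestrel's profit: (53 - 27)·(52/3) - 35 = 1247/3.

415.67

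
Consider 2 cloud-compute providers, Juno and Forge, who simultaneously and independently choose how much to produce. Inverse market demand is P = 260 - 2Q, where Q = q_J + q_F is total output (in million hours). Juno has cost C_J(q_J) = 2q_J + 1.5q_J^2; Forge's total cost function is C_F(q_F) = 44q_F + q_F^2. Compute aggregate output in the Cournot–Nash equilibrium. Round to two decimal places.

Juno's profit: π_J = (260 - 2Q)q_J - (2q_J + (3/2)q_J²). Setting ∂π_J/∂q_J = 0: 258 - 7q_J - 2(q_F) = 0.
Forge's profit: π_F = (260 - 2Q)q_F - (44q_F + q_F²). Setting ∂π_F/∂q_F = 0: 216 - 6q_F - 2(q_J) = 0.
Rearranging gives the reaction functions q_J = (258 - 2q_F)/7 and q_F = (216 - 2q_J)/6.
Substituting one into the other gives q_J = 558/19 and q_F = 498/19.
Total output Q = 558/19 + 498/19 = 1056/19.

55.58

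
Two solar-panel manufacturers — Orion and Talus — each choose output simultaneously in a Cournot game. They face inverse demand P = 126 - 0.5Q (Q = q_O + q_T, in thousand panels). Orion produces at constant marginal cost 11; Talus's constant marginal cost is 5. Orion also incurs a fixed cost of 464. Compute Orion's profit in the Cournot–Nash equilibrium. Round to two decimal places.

2176.22

Orion's profit: π_O = (126 - 0.5Q)q_O - (11q_O). Setting ∂π_O/∂q_O = 0: 115 - q_O - (1/2)(q_T) = 0.
Talus's first-order condition: 121 - q_T - (1/2)(q_O) = 0.
So q_O = (115 - (1/2)q_T) and q_T = (121 - (1/2)q_O).
Substituting one into the other gives q_O = 218/3 and q_T = 254/3.
Price P = 126 - (1/2)·(472/3) = 142/3.
Orion's profit: (142/3 - 11)·(218/3) - 464 = 2176.2222.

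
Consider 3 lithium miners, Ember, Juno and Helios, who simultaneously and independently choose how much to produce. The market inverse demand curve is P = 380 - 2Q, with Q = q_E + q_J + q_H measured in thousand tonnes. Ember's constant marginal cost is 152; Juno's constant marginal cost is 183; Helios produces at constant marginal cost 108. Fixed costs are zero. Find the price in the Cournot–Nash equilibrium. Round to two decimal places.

Ember's profit: π_E = (380 - 2Q)q_E - (152q_E). Setting ∂π_E/∂q_E = 0: 228 - 4q_E - 2(q_J + q_H) = 0.
Juno's first-order condition: 197 - 4q_J - 2(q_E + q_H) = 0.
Helios's profit: π_H = (380 - 2Q)q_H - (108q_H). Setting ∂π_H/∂q_H = 0: 272 - 4q_H - 2(q_E + q_J) = 0.
Adding the 3 first-order conditions: 697 − 8Q = 0, so Q = 697/8.
Back-substituting: q_E = (228 − 697/4)/2 = 215/8, q_J = (197 − 697/4)/2 = 91/8, q_H = (272 − 697/4)/2 = 391/8.
Total output Q = 697/8, so price P = 380 - 2·(697/8) = 823/4.

205.75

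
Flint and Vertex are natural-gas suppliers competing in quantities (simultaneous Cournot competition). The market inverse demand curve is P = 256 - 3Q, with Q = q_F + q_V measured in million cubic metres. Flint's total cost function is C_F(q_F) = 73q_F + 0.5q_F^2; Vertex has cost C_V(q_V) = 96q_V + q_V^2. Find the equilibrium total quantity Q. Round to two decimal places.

Flint's profit: π_F = (256 - 3Q)q_F - (73q_F + (1/2)q_F²). Setting ∂π_F/∂q_F = 0: 183 - 7q_F - 3(q_V) = 0.
Vertex's profit: π_V = (256 - 3Q)q_V - (96q_V + q_V²). Setting ∂π_V/∂q_V = 0: 160 - 8q_V - 3(q_F) = 0.
Rearranging gives the reaction functions q_F = (183 - 3q_V)/7 and q_V = (160 - 3q_F)/8.
Solving the pair: q_F = 984/47, q_V = 571/47.
Total output Q = 984/47 + 571/47 = 1555/47.

33.09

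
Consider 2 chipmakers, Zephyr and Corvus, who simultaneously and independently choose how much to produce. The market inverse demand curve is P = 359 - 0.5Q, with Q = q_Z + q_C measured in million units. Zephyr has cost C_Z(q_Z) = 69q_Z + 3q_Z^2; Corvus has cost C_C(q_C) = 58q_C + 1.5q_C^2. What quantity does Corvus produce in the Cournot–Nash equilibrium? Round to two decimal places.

70.70

Zephyr's profit: π_Z = (359 - 0.5Q)q_Z - (69q_Z + 3q_Z²). Setting ∂π_Z/∂q_Z = 0: 290 - 7q_Z - (1/2)(q_C) = 0.
Corvus's profit: π_C = (359 - 0.5Q)q_C - (58q_C + (3/2)q_C²). Setting ∂π_C/∂q_C = 0: 301 - 4q_C - (1/2)(q_Z) = 0.
Best responses: q_Z = (290 - (1/2)q_C)/7, q_C = (301 - (1/2)q_Z)/4.
Solving the pair: q_Z = 1346/37, q_C = 70.7027.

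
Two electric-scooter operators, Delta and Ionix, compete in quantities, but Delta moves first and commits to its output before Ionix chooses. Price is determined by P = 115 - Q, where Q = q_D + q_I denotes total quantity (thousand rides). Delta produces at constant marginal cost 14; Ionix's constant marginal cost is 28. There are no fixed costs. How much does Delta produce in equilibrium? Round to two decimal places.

The follower Ionix best-responds to any q_D: π_I = (115 - Q)q_I - 28q_I.
Setting the follower's marginal profit to zero, 87 - q_D - 2q_I = 0, i.e. q_I = (87 - q_D)/2.
Delta substitutes q_I(q_D) into its own profit: π_D = q_D(115 - q_D - (87 - q_D)/2) - 14q_D = (143/2 - (1/2)q_D)q_D - 14q_D.
Maximising: ∂π_D/∂q_D = 115/2 - q_D = 0, giving q_D = 115/2.
Then q_I = (87 - 115/2)/2 = 59/4.

57.50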